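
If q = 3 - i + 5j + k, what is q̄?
3 + i - 5j - k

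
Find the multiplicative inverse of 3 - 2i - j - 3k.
0.1304 + 0.087i + 0.0435j + 0.1304k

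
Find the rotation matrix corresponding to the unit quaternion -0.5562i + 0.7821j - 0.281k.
[[-0.3813, -0.87, 0.3126], [-0.87, 0.2234, -0.4395], [0.3126, -0.4395, -0.8421]]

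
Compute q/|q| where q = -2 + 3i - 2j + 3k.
-0.3922 + 0.5883i - 0.3922j + 0.5883k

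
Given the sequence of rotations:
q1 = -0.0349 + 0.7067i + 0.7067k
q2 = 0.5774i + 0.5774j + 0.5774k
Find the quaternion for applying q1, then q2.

q2 · q1 = -0.8161 + 0.3879i - 0.0202j - 0.4282k
-0.8161 + 0.3879i - 0.0202j - 0.4282k


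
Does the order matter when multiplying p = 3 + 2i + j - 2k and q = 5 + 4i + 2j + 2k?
Yes: pq = 9 + 28i - j - 4k ≠ 9 + 16i + 23j - 4k = qp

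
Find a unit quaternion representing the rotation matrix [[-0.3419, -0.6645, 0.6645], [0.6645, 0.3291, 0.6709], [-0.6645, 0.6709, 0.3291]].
0.5737 + 0.5792j + 0.5792k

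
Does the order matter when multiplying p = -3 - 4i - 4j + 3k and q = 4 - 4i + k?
Yes: pq = -31 - 8i - 24j - 7k ≠ -31 - 8j + 25k = qp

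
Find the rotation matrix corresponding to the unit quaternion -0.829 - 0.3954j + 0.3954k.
[[0.3746, 0.6556, 0.6556], [-0.6556, 0.6873, -0.3127], [-0.6556, -0.3127, 0.6873]]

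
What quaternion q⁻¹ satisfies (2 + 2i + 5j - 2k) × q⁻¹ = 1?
0.0541 - 0.0541i - 0.1351j + 0.0541k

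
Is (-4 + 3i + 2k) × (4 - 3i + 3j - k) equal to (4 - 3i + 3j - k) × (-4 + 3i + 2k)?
No: pq = -5 + 18i - 15j + 21k ≠ -5 + 30i - 9j + 3k = qp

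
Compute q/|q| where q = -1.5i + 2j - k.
-0.5571i + 0.7428j - 0.3714k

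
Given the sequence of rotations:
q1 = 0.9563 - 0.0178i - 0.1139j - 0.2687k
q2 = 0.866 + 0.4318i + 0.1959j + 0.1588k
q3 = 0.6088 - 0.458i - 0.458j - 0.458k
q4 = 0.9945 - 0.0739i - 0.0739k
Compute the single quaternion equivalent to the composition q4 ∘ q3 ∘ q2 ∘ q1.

q2 · q1 = 0.9008 + 0.363i + 0.2019j - 0.1265k
q3 · q2 · q1 = 0.7492 - 0.0412i - 0.5138j - 0.4158k
q4 · q3 · q2 · q1 = 0.7113 - 0.1343i - 0.5387j - 0.4309k
0.7113 - 0.1343i - 0.5387j - 0.4309k


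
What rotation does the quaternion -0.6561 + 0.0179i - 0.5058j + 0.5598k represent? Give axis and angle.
axis = (0.0237, -0.6702, 0.7418), θ = 262°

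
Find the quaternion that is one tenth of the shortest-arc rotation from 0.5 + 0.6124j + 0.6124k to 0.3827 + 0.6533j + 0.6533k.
0.4886 + 0.617j + 0.617k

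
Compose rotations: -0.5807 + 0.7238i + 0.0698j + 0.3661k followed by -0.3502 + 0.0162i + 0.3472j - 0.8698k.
0.4858 - 0.0751i - 0.8616j + 0.1267k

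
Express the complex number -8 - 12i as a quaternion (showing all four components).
-8 - 12i + 0j + 0k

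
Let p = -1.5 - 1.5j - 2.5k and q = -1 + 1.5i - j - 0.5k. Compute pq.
-1.25 - 4i - 0.75j + 5.5k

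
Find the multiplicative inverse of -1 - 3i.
-0.1 + 0.3i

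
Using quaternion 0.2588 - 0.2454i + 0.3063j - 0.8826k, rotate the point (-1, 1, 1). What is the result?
(1.644, -0.485, -0.25)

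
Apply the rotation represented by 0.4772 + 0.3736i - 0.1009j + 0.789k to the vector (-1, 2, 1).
(-0.898, -2.242, 0.409)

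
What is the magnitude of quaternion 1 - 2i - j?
√6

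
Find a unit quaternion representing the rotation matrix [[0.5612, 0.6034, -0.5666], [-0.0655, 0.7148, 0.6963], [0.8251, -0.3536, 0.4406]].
0.8241 - 0.3185i - 0.4222j - 0.2029k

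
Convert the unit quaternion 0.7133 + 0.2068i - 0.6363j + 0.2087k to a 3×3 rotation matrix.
[[0.1031, -0.5609, -0.8214], [0.0346, 0.8274, -0.5606], [0.9941, 0.0294, 0.1047]]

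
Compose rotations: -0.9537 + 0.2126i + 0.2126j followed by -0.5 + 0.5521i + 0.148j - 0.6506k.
0.328 - 0.4945i - 0.3858j + 0.7064k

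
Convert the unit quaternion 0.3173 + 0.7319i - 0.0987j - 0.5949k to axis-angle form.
axis = (0.7718, -0.1041, -0.6273), θ = 143°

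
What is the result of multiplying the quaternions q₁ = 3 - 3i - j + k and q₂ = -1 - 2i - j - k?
-9 - i - 7j - 3k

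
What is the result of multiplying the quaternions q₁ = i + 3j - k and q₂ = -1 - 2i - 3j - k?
10 - 7i + 4k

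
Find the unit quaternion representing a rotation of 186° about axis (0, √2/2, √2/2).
-0.0523 + 0.7061j + 0.7061k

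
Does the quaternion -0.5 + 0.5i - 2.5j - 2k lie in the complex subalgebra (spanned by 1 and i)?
No. The quaternion -0.5 + 0.5i - 2.5j - 2k has j-coefficient y = -2.5 and k-coefficient z = -2, not both zero, so it does not lie in the complex subalgebra spanned by 1 and i.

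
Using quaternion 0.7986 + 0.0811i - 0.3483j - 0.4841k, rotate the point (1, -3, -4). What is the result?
(0.678, -3.215, -3.899)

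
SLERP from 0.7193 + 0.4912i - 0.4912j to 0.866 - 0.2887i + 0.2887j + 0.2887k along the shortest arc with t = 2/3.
0.9744 - 0.0164i + 0.0164j + 0.2236k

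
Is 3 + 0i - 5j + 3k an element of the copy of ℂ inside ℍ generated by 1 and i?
No. The quaternion 3 - 5j + 3k has j-coefficient y = -5 and k-coefficient z = 3, not both zero, so it does not lie in the complex subalgebra spanned by 1 and i.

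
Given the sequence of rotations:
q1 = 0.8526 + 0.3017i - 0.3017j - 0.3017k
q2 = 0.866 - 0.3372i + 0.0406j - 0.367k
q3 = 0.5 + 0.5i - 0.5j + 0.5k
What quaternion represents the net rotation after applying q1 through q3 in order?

q2 · q1 = 0.7416 - 0.1492i - 0.4391j - 0.4847k
q3 · q2 · q1 = 0.4682 + 0.7581i - 0.4226j - 0.1657k
0.4682 + 0.7581i - 0.4226j - 0.1657k


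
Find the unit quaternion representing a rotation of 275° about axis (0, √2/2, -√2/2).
-0.7373 + 0.4777j - 0.4777k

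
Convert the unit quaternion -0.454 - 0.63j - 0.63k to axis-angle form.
axis = (0, -√2/2, -√2/2), θ = 234°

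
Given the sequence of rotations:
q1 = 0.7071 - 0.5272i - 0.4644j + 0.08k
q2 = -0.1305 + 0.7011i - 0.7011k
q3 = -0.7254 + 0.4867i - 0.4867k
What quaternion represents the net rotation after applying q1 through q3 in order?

q2 · q1 = 0.3334 + 0.239i + 0.3741j - 0.8318k
q3 · q2 · q1 = -0.763 + 0.171i + 0.0171j + 0.6232k
-0.763 + 0.171i + 0.0171j + 0.6232k


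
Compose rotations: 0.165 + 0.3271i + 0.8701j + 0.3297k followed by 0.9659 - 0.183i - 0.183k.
0.2796 + 0.445i + 0.8409j + 0.129k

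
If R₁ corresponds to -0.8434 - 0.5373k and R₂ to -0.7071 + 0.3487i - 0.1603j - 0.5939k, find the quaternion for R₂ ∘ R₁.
0.2773 - 0.208i + 0.3226j + 0.8808k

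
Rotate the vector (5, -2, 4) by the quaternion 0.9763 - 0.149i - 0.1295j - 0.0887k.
(3.424, -1.297, 5.621)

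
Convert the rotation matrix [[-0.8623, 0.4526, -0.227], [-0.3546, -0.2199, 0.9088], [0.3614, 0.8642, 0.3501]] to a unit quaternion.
-0.2588 + 0.0431i + 0.5684j + 0.7798k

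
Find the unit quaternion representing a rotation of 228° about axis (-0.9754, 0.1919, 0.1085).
-0.4067 - 0.8911i + 0.1753j + 0.0991k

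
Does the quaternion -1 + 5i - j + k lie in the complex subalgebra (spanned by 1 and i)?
No. The quaternion -1 + 5i - j + k has j-coefficient y = -1 and k-coefficient z = 1, not both zero, so it does not lie in the complex subalgebra spanned by 1 and i.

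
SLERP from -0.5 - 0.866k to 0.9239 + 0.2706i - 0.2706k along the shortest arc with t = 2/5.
-0.855 - 0.142i - 0.4989k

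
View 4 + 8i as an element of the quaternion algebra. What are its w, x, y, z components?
4 + 8i + 0j + 0k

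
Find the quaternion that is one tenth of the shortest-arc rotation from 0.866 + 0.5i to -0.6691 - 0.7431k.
0.8816 + 0.4639i + 0.0867k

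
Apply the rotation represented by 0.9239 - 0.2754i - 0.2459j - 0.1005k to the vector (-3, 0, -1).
(-2.178, -0.408, -2.257)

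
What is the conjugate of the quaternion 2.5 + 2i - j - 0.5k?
2.5 - 2i + j + 0.5k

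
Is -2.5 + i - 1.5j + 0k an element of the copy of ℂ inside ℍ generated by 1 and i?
No. The quaternion -2.5 + i - 1.5j has j-coefficient y = -1.5 and k-coefficient z = 0, not both zero, so it does not lie in the complex subalgebra spanned by 1 and i.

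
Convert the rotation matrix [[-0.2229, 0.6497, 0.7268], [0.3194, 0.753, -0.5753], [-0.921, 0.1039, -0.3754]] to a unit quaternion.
0.5373 + 0.316i + 0.7667j - 0.1537k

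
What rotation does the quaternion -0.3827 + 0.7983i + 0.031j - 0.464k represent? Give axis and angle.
axis = (0.8641, 0.0336, -0.5022), θ = 5π/4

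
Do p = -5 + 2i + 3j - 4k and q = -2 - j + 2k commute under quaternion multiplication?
No: pq = 21 - 2i - 5j - 4k ≠ 21 - 6i + 3j = qp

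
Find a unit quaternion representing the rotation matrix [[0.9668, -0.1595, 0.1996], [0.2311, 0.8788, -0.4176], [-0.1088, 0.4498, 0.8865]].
0.9659 + 0.2245i + 0.0798j + 0.1011k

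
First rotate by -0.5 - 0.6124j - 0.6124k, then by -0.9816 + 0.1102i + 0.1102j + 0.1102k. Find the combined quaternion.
0.6258 - 0.0551i + 0.6135j + 0.4785k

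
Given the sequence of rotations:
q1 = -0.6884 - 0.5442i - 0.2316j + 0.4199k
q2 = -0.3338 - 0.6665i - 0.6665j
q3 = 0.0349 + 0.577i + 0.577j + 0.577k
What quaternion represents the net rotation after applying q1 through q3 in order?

q2 · q1 = -0.2873 + 0.3606i + 0.816j - 0.3485k
q3 · q2 · q1 = -0.4878 - 0.8251i + 0.2719j + 0.0848k
-0.4878 - 0.8251i + 0.2719j + 0.0848k


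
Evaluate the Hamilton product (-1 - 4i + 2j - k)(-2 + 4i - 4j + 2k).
28 + 4i + 4j + 8k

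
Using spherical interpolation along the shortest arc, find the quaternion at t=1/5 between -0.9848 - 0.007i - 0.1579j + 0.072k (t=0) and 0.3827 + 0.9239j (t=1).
-0.9329 - 0.006i - 0.3547j + 0.0616k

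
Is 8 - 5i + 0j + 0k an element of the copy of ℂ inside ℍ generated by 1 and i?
Yes. The quaternion 8 - 5i has j- and k-coefficients y = z = 0, so it lies in the complex subalgebra spanned by 1 and i.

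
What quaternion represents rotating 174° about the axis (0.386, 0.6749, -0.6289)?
0.0523 + 0.3855i + 0.674j - 0.628k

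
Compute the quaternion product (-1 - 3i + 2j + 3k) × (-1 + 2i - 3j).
13 + 10i + 7j + 2k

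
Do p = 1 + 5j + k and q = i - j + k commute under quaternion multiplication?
No: pq = 4 + 7i - 4k ≠ 4 - 5i - 2j + 6k = qp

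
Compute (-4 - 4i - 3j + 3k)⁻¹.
-0.08 + 0.08i + 0.06j - 0.06k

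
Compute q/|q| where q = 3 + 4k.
0.6 + 0.8k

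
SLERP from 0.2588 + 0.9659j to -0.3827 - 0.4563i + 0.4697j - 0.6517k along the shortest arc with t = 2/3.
-0.1867 - 0.352i + 0.7672j - 0.5027k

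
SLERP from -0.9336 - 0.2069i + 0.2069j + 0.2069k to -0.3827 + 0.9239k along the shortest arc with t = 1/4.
-0.8672 - 0.1673i + 0.1673j + 0.4381k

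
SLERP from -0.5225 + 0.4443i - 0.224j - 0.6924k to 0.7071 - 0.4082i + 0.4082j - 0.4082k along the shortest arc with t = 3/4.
-0.7605 + 0.4843i - 0.4144j + 0.1235k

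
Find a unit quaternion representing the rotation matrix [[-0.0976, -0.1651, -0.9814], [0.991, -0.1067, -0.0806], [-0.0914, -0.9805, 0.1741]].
0.4924 - 0.4569i - 0.4519j + 0.587k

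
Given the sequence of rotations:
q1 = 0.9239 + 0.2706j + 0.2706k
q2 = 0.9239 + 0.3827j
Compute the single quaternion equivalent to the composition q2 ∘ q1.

q2 · q1 = 0.75 + 0.1036i + 0.6036j + 0.25k
0.75 + 0.1036i + 0.6036j + 0.25k


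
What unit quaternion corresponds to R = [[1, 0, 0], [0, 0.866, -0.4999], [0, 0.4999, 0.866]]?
0.9659 + 0.2588i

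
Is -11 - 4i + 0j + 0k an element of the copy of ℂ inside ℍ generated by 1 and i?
Yes. The quaternion -11 - 4i has j- and k-coefficients y = z = 0, so it lies in the complex subalgebra spanned by 1 and i.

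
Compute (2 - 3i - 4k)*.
2 + 3i + 4k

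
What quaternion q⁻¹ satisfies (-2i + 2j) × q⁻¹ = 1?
0.25i - 0.25j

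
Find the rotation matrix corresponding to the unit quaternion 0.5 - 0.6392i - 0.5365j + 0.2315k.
[[0.3172, 0.4544, -0.8324], [0.9174, 0.0757, 0.3908], [0.2406, -0.8876, -0.3928]]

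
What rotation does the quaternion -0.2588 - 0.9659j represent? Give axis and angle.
axis = (0, -1, 0), θ = 7π/6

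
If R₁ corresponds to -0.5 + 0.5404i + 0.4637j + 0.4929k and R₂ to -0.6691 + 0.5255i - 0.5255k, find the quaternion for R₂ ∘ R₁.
0.3096 - 0.3807i - 0.8533j + 0.1766k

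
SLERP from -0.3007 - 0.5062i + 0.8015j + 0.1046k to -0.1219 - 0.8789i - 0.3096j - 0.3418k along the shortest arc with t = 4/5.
-0.1938 - 0.9379i - 0.0596j - 0.2814k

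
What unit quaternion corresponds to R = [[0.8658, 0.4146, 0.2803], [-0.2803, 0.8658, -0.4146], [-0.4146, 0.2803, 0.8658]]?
0.9483 + 0.1832i + 0.1832j - 0.1832k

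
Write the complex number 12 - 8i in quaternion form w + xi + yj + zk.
12 - 8i + 0j + 0k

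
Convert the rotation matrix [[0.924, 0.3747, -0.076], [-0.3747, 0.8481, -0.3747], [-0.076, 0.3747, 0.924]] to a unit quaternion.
0.9613 + 0.1949i - 0.1949k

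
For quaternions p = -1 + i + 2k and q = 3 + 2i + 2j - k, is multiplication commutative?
No: pq = -3 - 3i + 3j + 9k ≠ -3 + 5i - 7j + 5k = qp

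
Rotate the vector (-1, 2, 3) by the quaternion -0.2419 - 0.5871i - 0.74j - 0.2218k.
(3.572, -0.419, -1.032)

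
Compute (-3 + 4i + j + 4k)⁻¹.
-0.0714 - 0.0952i - 0.0238j - 0.0952k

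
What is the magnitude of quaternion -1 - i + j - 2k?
√7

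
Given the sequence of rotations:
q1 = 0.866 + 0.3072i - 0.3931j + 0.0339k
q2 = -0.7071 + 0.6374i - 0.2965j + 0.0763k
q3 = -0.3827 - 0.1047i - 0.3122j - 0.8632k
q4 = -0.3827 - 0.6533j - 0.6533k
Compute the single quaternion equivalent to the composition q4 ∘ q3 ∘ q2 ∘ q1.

q2 · q1 = -0.9273 + 0.3547i + 0.023j - 0.1174k
q3 · q2 · q1 = 0.2979 + 0.0179i - 0.0378j + 0.9537k
q4 · q3 · q2 · q1 = 0.4844 - 0.6546i - 0.1918j - 0.5479k
0.4844 - 0.6546i - 0.1918j - 0.5479k


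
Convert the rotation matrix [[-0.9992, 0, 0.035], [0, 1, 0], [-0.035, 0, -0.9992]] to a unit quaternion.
0.0175 + 0.9998j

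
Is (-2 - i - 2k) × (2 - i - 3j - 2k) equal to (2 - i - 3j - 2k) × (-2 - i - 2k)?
No: pq = -9 - 6i + 6j + 3k ≠ -9 + 6i + 6j - 3k = qp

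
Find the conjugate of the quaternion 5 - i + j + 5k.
5 + i - j - 5k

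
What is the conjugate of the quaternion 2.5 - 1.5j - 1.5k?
2.5 + 1.5j + 1.5k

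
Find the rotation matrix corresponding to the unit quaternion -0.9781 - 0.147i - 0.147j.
[[0.9568, 0.0432, 0.2876], [0.0432, 0.9568, -0.2876], [-0.2876, 0.2876, 0.9136]]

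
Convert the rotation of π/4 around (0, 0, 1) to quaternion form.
0.9239 + 0.3827k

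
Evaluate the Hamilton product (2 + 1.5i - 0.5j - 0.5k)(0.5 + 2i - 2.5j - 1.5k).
-4 + 4.25i - 4j - 6k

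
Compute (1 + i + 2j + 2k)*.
1 - i - 2j - 2k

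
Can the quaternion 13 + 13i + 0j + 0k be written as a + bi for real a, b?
Yes. The quaternion 13 + 13i has j- and k-coefficients y = z = 0, so it lies in the complex subalgebra spanned by 1 and i.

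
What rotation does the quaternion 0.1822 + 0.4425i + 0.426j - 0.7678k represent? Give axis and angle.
axis = (0.45, 0.4333, -0.7809), θ = 159°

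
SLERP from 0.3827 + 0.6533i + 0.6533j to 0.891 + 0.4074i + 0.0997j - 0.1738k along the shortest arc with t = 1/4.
0.5515 + 0.6303i + 0.5443j - 0.0486k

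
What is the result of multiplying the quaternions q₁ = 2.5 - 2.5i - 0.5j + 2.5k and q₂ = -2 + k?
-7.5 + 4.5i + 3.5j - 2.5k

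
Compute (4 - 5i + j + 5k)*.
4 + 5i - j - 5k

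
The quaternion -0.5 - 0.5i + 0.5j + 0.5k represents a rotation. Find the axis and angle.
axis = (-√3/3, √3/3, √3/3), θ = 4π/3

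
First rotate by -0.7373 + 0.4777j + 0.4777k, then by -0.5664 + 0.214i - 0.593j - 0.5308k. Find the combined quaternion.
0.9544 - 0.1875i + 0.0644j + 0.223k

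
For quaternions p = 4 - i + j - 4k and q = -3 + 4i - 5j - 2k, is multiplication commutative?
No: pq = -11 - 3i - 41j + 5k ≠ -11 + 41i - 5j + 3k = qp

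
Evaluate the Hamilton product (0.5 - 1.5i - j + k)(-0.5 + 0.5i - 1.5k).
2 + 2.5i - 1.25j - 0.75k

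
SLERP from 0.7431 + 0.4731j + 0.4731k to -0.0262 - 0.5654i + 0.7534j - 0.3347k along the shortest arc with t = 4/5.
0.1836 - 0.5155i + 0.8189j - 0.1731k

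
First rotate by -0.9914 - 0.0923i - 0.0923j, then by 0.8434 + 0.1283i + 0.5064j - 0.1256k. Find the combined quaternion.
-0.7776 - 0.2166i - 0.5683j + 0.1594k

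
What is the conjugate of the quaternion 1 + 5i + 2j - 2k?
1 - 5i - 2j + 2k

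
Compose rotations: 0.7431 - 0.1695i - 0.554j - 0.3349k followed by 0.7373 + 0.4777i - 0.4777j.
0.3642 + 0.39i - 0.6035j - 0.5925k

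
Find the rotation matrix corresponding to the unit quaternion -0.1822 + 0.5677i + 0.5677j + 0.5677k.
[[-0.2891, 0.8514, 0.4377], [0.4377, -0.2891, 0.8514], [0.8514, 0.4377, -0.2891]]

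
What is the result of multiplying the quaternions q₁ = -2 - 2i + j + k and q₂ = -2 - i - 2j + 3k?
1 + 11i + 7j - 3k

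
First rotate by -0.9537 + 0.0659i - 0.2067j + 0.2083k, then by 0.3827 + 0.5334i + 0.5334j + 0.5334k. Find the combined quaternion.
-0.401 - 0.2621i - 0.6638j - 0.5744k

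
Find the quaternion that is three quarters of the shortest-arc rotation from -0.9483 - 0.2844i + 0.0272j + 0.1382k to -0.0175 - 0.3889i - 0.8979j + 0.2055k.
-0.3524 - 0.4469i - 0.7889j + 0.2319k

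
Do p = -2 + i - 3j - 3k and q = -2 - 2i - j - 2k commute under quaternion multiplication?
No: pq = -3 + 5i + 16j + 3k ≠ -3 - i + 17k = qp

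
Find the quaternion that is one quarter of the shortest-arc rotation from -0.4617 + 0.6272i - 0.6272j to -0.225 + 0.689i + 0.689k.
-0.4406 + 0.7114i - 0.5085j + 0.2029k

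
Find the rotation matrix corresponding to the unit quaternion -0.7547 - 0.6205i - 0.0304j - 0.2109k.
[[0.9092, -0.2806, 0.3076], [0.3561, 0.141, -0.9238], [0.2158, 0.9494, 0.2281]]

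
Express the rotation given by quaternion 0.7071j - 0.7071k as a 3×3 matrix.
[[-1, 0, 0], [0, 0, -1], [0, -1, 0]]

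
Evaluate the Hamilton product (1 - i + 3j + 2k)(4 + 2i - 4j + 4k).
10 + 18i + 16j + 10k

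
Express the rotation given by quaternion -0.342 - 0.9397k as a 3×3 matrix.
[[-0.7661, -0.6428, 0], [0.6428, -0.7661, 0], [0, 0, 1]]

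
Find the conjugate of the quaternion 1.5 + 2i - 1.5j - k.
1.5 - 2i + 1.5j + k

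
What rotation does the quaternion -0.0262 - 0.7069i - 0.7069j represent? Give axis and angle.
axis = (-√2/2, -√2/2, 0), θ = 183°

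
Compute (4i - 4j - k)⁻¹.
-0.1212i + 0.1212j + 0.0303k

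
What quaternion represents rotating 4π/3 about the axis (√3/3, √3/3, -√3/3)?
-0.5 + 0.5i + 0.5j - 0.5k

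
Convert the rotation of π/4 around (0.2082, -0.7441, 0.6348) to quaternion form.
0.9239 + 0.0797i - 0.2848j + 0.2429k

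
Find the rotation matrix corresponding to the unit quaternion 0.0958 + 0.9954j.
[[-0.9816, 0, 0.1907], [0, 1, 0], [-0.1907, 0, -0.9816]]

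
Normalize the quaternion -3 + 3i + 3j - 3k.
-0.5 + 0.5i + 0.5j - 0.5k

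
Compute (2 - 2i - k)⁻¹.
0.2222 + 0.2222i + 0.1111k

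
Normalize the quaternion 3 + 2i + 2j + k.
0.7071 + 0.4714i + 0.4714j + 0.2357k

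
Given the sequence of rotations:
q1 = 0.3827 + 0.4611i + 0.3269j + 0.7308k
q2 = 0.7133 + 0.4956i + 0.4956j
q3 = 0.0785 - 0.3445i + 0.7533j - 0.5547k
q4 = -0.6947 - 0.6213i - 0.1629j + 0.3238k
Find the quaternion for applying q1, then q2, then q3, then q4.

q2 · q1 = -0.1176 + 0.8808i + 0.0607j + 0.4548k
q3 · q2 · q1 = 0.5008 + 0.4859i - 0.4157j - 0.5835k
q4 · q3 · q2 · q1 = 0.0752 - 0.419i + 0.002j + 0.9049k
0.0752 - 0.419i + 0.002j + 0.9049k


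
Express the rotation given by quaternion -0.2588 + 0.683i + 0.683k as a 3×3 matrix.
[[0.067, 0.3535, 0.933], [-0.3535, -0.866, 0.3535], [0.933, -0.3535, 0.067]]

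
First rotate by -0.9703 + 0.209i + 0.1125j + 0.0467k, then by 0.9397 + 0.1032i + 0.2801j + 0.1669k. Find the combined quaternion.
-0.9727 + 0.0906i - 0.136j - 0.165k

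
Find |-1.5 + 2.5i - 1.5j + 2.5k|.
√17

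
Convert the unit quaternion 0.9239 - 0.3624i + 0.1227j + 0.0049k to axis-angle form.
axis = (-0.9471, 0.3207, 0.0128), θ = π/4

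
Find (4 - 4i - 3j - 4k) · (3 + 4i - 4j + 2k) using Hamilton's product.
24 - 18i - 33j + 24k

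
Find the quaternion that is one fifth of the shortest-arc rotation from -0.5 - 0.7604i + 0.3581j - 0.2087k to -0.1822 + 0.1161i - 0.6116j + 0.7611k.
-0.3922 - 0.6962i + 0.4691j - 0.376k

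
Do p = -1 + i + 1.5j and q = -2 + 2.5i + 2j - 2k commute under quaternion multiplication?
No: pq = -3.5 - 7.5i - 3j + 0.25k ≠ -3.5 - 1.5i - 7j + 3.75k = qp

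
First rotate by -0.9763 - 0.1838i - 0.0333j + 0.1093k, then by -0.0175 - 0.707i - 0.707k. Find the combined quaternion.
-0.0356 + 0.6699i + 0.2078j + 0.7119k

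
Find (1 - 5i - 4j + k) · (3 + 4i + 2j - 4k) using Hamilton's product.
35 + 3i - 26j + 5k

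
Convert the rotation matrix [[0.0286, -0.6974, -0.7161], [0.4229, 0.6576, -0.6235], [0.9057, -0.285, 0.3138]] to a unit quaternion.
0.7071 + 0.1197i - 0.5734j + 0.3961k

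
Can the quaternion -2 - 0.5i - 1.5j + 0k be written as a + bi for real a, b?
No. The quaternion -2 - 0.5i - 1.5j has j-coefficient y = -1.5 and k-coefficient z = 0, not both zero, so it does not lie in the complex subalgebra spanned by 1 and i.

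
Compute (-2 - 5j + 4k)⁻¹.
-0.0444 + 0.1111j - 0.0889k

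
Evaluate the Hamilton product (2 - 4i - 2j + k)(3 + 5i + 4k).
22 - 10i + 15j + 21k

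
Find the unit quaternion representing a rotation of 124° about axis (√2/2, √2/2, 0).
0.4695 + 0.6243i + 0.6243j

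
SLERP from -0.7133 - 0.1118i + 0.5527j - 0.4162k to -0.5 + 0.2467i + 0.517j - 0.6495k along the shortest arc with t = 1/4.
-0.674 - 0.0213i + 0.5559j - 0.4861k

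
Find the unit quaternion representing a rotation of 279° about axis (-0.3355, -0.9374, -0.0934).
-0.7604 - 0.2179i - 0.6088j - 0.0607k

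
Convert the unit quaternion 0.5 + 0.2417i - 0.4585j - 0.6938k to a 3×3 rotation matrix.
[[-0.3832, 0.4722, -0.7939], [-0.9154, -0.0796, 0.3945], [0.1231, 0.8779, 0.4627]]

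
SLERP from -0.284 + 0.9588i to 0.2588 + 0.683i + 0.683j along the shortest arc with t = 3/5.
0.0422 + 0.8904i + 0.4532j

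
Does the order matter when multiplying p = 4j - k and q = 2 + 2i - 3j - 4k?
Yes: pq = 8 - 19i + 6j - 10k ≠ 8 + 19i + 10j + 6k = qp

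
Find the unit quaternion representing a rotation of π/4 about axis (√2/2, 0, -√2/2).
0.9239 + 0.2706i - 0.2706k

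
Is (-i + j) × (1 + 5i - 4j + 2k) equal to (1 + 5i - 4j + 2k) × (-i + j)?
No: pq = 9 + i + 3j - k ≠ 9 - 3i - j + k = qp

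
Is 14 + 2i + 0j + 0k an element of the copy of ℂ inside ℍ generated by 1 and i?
Yes. The quaternion 14 + 2i has j- and k-coefficients y = z = 0, so it lies in the complex subalgebra spanned by 1 and i.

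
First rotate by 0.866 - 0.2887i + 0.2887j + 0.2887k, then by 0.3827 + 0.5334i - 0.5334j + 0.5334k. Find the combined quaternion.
0.4854 + 0.0435i - 0.6594j + 0.5724k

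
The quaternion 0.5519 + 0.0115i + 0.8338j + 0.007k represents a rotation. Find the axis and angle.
axis = (0.0138, 0.9999, 0.0084), θ = 113°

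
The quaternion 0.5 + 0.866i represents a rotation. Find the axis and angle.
axis = (1, 0, 0), θ = 2π/3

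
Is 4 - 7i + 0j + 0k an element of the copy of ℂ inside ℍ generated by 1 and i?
Yes. The quaternion 4 - 7i has j- and k-coefficients y = z = 0, so it lies in the complex subalgebra spanned by 1 and i.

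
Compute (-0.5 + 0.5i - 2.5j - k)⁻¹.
-0.0645 - 0.0645i + 0.3226j + 0.129k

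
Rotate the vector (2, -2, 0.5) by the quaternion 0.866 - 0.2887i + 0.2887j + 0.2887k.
(2.833, -0.333, -0.333)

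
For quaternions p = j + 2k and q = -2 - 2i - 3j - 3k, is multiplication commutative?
No: pq = 9 + 3i - 6j - 2k ≠ 9 - 3i + 2j - 6k = qp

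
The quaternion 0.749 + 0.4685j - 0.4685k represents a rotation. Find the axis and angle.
axis = (0, √2/2, -√2/2), θ = 83°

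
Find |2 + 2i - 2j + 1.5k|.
3.775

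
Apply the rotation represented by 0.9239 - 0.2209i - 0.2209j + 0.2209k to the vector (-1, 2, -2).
(-0.414, 0.483, -2.932)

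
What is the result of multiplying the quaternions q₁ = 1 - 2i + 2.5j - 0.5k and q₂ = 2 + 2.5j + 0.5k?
-4 - 1.5i + 8.5j - 5.5k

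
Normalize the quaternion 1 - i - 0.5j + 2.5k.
0.343 - 0.343i - 0.1715j + 0.8575k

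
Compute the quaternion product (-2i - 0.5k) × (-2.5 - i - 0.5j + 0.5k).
-1.75 + 4.75i + 1.5j + 2.25k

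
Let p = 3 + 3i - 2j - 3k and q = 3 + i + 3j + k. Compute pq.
15 + 19i - 3j + 5k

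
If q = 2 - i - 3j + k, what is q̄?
2 + i + 3j - k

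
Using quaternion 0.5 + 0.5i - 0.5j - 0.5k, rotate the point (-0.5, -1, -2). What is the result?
(2, 0.5, -1)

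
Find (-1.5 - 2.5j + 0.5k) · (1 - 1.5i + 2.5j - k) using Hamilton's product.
5.25 + 3.5i - 7j - 1.75k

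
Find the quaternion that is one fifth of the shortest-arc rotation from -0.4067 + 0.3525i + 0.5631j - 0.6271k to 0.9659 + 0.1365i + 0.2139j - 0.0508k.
-0.6374 + 0.2826i + 0.4526j - 0.5559k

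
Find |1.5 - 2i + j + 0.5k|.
2.739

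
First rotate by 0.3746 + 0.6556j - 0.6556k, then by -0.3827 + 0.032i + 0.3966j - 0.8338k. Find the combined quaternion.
-0.95 + 0.2986i - 0.0814j - 0.0405k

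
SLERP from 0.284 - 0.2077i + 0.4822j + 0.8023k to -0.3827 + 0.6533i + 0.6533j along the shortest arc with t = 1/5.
0.152 - 0.0005i + 0.6441j + 0.7497k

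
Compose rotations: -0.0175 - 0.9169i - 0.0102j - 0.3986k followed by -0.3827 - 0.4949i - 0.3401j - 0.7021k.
-0.7304 + 0.488i + 0.4563j - 0.142k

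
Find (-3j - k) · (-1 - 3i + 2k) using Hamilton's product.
2 - 6i + 6j - 8k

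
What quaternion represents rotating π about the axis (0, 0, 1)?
k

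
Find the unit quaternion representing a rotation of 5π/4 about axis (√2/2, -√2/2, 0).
-0.3827 + 0.6533i - 0.6533j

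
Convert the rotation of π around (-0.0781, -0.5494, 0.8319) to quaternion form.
-0.0781i - 0.5494j + 0.8319k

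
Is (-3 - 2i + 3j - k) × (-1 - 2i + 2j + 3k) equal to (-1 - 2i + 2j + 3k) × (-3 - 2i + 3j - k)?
No: pq = -4 + 19i - j - 6k ≠ -4 - 3i - 17j - 10k = qp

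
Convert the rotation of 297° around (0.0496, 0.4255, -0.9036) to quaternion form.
-0.8526 + 0.0259i + 0.2223j - 0.4721k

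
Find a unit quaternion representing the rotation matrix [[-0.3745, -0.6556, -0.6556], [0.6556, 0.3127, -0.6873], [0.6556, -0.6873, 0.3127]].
0.5592 - 0.5862j + 0.5862k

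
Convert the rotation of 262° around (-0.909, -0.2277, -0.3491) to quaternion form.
-0.6561 - 0.686i - 0.1718j - 0.2635k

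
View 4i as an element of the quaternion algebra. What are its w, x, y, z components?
0 + 4i + 0j + 0k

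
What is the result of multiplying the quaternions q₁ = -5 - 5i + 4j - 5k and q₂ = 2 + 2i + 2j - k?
-13 - 14i - 17j - 23k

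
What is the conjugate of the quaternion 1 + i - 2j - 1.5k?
1 - i + 2j + 1.5k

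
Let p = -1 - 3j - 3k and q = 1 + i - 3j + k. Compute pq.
-7 - 13i - 3j - k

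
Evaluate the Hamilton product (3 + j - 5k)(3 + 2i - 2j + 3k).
26 - i - 13j - 8k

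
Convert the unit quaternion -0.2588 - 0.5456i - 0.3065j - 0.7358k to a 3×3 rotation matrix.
[[-0.2707, -0.0464, 0.9615], [0.7153, -0.6782, 0.1686], [0.6443, 0.7334, 0.2168]]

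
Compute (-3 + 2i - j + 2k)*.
-3 - 2i + j - 2k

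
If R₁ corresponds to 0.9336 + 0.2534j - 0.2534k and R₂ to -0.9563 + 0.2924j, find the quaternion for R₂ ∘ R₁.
-0.9669 - 0.0741i + 0.0307j + 0.2423k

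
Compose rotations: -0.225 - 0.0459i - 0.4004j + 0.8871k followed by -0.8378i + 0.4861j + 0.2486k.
-0.0644 + 0.7193i + 0.6224j + 0.3018k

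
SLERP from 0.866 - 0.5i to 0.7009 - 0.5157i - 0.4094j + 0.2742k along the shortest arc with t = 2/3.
0.7804 - 0.5266i - 0.2801j + 0.1876k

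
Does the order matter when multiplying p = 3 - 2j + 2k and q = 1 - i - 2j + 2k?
Yes: pq = -5 - 3i - 10j + 6k ≠ -5 - 3i - 6j + 10k = qp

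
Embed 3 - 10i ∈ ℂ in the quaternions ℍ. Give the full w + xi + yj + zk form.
3 - 10i + 0j + 0k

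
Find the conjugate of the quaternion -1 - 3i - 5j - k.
-1 + 3i + 5j + k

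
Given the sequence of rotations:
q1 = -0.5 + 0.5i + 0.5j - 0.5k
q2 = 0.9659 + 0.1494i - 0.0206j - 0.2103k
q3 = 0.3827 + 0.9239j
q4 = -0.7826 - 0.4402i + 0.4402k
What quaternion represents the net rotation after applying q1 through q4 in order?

q2 · q1 = -0.6525 + 0.5237i + 0.4628j - 0.2928k
q3 · q2 · q1 = -0.6773 - 0.0701i - 0.4257j - 0.5959k
q4 · q3 · q2 · q1 = 0.7615 + 0.5404i + 0.04j + 0.3556k
0.7615 + 0.5404i + 0.04j + 0.3556k


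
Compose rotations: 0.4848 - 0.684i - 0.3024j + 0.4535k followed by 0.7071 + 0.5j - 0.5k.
0.7208 - 0.4081i + 0.3706j + 0.4203k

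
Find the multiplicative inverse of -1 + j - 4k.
-0.0556 - 0.0556j + 0.2222k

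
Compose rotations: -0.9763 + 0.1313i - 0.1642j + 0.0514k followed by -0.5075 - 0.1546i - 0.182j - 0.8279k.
0.5284 - 0.061i + 0.1603j + 0.8315k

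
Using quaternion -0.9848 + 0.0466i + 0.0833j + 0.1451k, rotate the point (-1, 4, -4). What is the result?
(0.832, 3.628, -4.375)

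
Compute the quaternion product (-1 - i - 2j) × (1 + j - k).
1 + i - 4j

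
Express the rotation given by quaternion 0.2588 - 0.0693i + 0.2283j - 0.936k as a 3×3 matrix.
[[-0.8564, 0.4528, 0.2479], [-0.5161, -0.7618, -0.3915], [0.0116, -0.4632, 0.8862]]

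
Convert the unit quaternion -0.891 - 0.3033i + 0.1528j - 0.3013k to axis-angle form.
axis = (-0.6681, 0.3366, -0.6636), θ = 306°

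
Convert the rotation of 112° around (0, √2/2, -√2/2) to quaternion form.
0.5592 + 0.5862j - 0.5862k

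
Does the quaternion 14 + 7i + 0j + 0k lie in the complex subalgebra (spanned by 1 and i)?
Yes. The quaternion 14 + 7i has j- and k-coefficients y = z = 0, so it lies in the complex subalgebra spanned by 1 and i.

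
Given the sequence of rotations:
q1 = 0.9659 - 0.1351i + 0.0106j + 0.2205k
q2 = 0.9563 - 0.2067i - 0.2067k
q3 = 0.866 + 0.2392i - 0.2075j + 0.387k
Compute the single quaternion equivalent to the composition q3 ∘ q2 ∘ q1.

q2 · q1 = 0.9413 - 0.3267i + 0.0836j + 0.009k
q3 · q2 · q1 = 0.9072 - 0.092i - 0.2515j + 0.3243k
0.9072 - 0.092i - 0.2515j + 0.3243k


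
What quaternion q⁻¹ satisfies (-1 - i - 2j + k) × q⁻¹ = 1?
-0.1429 + 0.1429i + 0.2857j - 0.1429k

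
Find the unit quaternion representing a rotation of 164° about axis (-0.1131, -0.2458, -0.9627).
0.1392 - 0.112i - 0.2434j - 0.9533k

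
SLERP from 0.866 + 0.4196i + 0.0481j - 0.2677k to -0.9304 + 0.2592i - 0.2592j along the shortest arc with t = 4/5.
0.9646 - 0.1226i + 0.226j - 0.0592k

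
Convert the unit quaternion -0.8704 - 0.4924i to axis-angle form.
axis = (-1, 0, 0), θ = 301°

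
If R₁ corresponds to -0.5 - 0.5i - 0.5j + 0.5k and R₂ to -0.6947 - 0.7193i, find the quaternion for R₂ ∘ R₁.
-0.0123 + 0.707i + 0.707j + 0.0123k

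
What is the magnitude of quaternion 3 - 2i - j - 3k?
√23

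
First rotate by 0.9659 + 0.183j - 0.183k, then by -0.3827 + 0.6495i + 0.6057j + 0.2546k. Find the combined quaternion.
-0.4339 + 0.4699i + 0.6339j + 0.4348k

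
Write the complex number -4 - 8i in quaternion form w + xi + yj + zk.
-4 - 8i + 0j + 0k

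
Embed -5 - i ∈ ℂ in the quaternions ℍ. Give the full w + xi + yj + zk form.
-5 - i + 0j + 0k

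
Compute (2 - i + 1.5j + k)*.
2 + i - 1.5j - k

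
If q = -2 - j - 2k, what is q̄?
-2 + j + 2k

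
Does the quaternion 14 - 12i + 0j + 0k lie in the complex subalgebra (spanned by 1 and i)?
Yes. The quaternion 14 - 12i has j- and k-coefficients y = z = 0, so it lies in the complex subalgebra spanned by 1 and i.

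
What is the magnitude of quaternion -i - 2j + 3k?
√14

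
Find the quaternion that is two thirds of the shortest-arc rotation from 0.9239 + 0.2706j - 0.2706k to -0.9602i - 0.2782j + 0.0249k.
0.4414 + 0.8068i + 0.363j - 0.1502k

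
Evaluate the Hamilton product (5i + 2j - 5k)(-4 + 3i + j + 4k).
3 - 7i - 43j + 19k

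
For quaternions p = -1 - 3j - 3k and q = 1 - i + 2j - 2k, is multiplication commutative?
No: pq = -1 + 13i - 2j - 4k ≠ -1 - 11i - 8j + 2k = qp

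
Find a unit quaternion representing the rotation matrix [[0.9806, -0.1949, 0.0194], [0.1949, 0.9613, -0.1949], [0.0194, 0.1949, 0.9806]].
0.9903 + 0.0984i + 0.0984k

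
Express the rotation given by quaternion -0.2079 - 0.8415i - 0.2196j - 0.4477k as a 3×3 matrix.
[[0.5027, 0.1834, 0.8448], [0.5557, -0.8171, -0.1533], [0.6622, 0.5465, -0.5127]]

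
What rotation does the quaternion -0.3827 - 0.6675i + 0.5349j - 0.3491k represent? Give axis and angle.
axis = (-0.7225, 0.579, -0.3779), θ = 5π/4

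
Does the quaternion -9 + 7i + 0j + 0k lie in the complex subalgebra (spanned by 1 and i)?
Yes. The quaternion -9 + 7i has j- and k-coefficients y = z = 0, so it lies in the complex subalgebra spanned by 1 and i.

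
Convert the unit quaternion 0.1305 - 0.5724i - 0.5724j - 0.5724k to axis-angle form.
axis = (-√3/3, -√3/3, -√3/3), θ = 165°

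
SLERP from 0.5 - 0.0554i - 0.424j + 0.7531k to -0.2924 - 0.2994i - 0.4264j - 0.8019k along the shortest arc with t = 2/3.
0.4077 + 0.1979i + 0.1483j + 0.879k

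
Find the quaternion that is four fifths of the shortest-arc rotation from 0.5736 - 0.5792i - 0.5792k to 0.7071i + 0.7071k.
0.1219 - 0.7018i - 0.7018k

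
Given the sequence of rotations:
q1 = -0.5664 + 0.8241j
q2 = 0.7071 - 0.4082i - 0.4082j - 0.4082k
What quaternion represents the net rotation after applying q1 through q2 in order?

q2 · q1 = -0.0641 + 0.5676i + 0.8139j - 0.1052k
-0.0641 + 0.5676i + 0.8139j - 0.1052k


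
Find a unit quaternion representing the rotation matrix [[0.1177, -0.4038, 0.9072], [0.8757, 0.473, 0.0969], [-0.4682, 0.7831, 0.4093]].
0.7071 + 0.2426i + 0.4863j + 0.4524k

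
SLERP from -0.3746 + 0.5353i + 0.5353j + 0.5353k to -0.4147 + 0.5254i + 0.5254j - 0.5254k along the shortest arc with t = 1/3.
-0.4506 + 0.6166i + 0.6166j + 0.191k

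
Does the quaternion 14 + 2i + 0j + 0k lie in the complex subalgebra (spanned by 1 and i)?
Yes. The quaternion 14 + 2i has j- and k-coefficients y = z = 0, so it lies in the complex subalgebra spanned by 1 and i.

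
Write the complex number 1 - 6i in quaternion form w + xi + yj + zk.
1 - 6i + 0j + 0k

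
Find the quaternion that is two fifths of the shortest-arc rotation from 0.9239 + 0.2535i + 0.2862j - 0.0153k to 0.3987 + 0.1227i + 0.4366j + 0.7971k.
0.8113 + 0.2288i + 0.3977j + 0.3623k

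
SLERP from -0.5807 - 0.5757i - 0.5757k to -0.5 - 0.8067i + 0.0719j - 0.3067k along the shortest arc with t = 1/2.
-0.5499 - 0.7034i + 0.0366j - 0.449k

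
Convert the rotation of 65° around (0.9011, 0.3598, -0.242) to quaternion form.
0.8434 + 0.4842i + 0.1933j - 0.13k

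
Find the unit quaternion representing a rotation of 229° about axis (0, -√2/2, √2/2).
-0.4147 - 0.6434j + 0.6434k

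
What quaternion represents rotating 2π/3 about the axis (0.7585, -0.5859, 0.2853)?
0.5 + 0.6569i - 0.5074j + 0.2471k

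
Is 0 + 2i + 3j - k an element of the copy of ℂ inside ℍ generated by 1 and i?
No. The quaternion 2i + 3j - k has j-coefficient y = 3 and k-coefficient z = -1, not both zero, so it does not lie in the complex subalgebra spanned by 1 and i.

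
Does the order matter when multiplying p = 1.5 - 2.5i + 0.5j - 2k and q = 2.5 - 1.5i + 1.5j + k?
Yes: pq = 1.25 - 5i + 9j - 6.5k ≠ 1.25 - 12i - 2j - 0.5k = qp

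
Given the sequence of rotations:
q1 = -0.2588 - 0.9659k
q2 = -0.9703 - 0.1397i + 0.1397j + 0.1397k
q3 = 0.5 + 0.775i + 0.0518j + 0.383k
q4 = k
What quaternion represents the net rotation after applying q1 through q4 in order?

q2 · q1 = 0.386 - 0.0988i - 0.1711j + 0.9011k
q3 · q2 · q1 = -0.0667 + 0.362i - 0.8017j + 0.4709k
q4 · q3 · q2 · q1 = -0.4709 + 0.8017i + 0.362j - 0.0667k
-0.4709 + 0.8017i + 0.362j - 0.0667k


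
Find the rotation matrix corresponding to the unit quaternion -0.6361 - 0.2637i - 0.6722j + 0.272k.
[[-0.0517, 0.7006, 0.7117], [0.0085, 0.713, -0.7012], [-0.9986, -0.0302, -0.0428]]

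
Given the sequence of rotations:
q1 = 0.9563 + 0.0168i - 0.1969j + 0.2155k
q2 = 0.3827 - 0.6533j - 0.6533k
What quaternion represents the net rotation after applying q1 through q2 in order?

q2 · q1 = 0.3781 - 0.263i - 0.7111j - 0.5313k
0.3781 - 0.263i - 0.7111j - 0.5313k


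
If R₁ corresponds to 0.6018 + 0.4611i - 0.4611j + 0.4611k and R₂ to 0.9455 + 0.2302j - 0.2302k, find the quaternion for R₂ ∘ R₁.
0.7813 + 0.436i - 0.4036j + 0.1913k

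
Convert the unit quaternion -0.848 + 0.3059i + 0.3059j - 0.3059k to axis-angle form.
axis = (√3/3, √3/3, -√3/3), θ = 296°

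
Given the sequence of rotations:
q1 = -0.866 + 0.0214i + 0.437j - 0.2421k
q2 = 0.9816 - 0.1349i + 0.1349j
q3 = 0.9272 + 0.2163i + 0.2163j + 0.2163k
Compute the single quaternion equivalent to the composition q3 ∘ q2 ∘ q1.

q2 · q1 = -0.9061 + 0.1052i + 0.2795j - 0.2995k
q3 · q2 · q1 = -0.8586 - 0.2237i + 0.1507j - 0.436k
-0.8586 - 0.2237i + 0.1507j - 0.436k


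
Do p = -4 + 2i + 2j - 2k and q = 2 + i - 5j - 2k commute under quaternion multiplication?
No: pq = -4 - 14i + 26j - 8k ≠ -4 + 14i + 22j + 16k = qp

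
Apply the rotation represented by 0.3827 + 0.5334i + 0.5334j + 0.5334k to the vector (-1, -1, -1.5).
(-1.489, -1.08, -0.931)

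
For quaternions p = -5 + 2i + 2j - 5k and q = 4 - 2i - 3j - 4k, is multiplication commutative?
No: pq = -30 - 5i + 41j - 2k ≠ -30 + 41i + 5j + 2k = qp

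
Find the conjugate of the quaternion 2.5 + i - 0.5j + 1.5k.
2.5 - i + 0.5j - 1.5k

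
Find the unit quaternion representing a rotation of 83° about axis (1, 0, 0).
0.749 + 0.6626i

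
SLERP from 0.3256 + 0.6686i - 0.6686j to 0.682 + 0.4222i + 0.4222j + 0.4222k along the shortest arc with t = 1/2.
0.6445 + 0.6977i - 0.1576j + 0.2701k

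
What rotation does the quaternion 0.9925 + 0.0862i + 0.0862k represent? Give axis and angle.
axis = (√2/2, 0, √2/2), θ = 14°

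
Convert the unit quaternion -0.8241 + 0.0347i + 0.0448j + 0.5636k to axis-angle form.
axis = (0.0613, 0.0791, 0.995), θ = 291°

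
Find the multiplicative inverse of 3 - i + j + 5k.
0.0833 + 0.0278i - 0.0278j - 0.1389k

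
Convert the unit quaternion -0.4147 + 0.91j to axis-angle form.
axis = (0, 1, 0), θ = 229°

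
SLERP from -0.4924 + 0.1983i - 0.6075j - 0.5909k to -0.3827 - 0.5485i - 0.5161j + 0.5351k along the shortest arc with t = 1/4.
-0.5846 - 0.0216i - 0.7374j - 0.3377k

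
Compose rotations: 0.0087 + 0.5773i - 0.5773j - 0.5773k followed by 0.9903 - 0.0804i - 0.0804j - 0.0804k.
-0.0378 + 0.571i - 0.6652j - 0.4796k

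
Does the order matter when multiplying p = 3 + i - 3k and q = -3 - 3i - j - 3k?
Yes: pq = -15 - 15i + 9j - k ≠ -15 - 9i - 15j + k = qp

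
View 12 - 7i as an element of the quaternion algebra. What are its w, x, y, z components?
12 - 7i + 0j + 0k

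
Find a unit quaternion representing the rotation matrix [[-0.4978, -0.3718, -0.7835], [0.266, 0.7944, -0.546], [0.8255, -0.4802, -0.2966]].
-0.5 - 0.0329i + 0.8045j - 0.3189k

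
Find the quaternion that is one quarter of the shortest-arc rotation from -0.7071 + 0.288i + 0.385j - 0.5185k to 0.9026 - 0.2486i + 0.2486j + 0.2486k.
-0.798 + 0.2926i + 0.2329j - 0.4726k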